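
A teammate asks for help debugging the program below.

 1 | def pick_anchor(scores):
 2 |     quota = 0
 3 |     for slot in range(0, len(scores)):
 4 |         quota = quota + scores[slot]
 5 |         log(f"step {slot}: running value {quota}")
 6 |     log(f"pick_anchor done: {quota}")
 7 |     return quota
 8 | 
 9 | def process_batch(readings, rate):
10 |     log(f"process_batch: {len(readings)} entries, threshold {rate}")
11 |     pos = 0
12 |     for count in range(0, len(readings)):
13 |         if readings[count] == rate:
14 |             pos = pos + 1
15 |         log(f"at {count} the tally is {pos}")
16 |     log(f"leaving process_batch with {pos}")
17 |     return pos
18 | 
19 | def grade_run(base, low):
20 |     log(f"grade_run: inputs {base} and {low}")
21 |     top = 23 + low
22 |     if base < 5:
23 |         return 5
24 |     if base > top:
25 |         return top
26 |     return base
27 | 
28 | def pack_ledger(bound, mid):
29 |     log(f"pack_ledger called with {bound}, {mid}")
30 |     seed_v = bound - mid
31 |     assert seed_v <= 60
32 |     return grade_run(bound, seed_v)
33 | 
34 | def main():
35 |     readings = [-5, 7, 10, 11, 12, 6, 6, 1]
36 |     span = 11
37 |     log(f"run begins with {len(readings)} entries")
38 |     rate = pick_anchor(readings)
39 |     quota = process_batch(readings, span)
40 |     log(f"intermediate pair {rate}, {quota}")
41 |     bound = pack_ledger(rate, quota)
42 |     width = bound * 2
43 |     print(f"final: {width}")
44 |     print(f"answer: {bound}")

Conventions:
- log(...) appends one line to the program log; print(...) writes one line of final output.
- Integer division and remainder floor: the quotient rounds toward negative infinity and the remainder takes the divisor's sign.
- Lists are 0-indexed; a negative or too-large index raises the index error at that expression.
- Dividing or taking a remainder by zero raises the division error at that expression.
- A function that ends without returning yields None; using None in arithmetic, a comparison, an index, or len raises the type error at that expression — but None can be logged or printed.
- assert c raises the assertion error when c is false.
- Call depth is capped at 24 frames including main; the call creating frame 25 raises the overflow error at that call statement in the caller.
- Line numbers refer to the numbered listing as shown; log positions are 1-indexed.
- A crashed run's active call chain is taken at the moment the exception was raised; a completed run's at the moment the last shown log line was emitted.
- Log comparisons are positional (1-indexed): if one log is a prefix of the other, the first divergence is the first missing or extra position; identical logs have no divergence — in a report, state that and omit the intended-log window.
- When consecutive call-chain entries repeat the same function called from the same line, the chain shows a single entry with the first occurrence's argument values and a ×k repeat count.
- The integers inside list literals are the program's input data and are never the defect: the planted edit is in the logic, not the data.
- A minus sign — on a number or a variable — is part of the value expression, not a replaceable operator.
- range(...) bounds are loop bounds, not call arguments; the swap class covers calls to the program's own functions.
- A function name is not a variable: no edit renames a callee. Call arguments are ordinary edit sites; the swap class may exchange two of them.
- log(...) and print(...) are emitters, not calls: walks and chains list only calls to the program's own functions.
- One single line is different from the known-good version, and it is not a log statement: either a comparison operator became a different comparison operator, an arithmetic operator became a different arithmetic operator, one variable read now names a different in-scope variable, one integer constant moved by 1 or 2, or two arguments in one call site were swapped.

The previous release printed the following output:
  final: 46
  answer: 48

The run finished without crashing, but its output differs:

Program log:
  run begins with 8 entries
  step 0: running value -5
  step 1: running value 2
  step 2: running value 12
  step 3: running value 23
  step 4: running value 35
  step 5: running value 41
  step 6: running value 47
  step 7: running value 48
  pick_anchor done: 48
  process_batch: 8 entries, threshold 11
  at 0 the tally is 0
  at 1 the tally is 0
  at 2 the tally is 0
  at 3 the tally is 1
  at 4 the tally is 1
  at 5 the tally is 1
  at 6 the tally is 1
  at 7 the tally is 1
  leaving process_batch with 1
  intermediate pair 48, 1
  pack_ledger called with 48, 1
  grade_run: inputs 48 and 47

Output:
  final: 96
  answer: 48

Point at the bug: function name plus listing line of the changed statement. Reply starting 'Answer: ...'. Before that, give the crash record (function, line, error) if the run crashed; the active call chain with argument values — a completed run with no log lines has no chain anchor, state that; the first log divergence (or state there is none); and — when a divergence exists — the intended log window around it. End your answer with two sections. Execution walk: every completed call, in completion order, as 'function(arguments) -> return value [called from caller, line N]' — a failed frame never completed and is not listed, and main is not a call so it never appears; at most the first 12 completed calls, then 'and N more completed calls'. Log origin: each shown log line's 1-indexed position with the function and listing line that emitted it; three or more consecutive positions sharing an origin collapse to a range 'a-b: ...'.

Answer: the defect is in main at line 42.
Key observation: The two runs log identically and part ways only at the printed values.
Call chain: main -> pack_ledger(48, 1) (called at line 41) -> grade_run(48, 47) (called at line 32).
First divergence: there is none — every log position agrees.
Execution walk:
  pick_anchor([-5, 7, 10, 11, 12, 6, 6, 1]) -> 48  [called from main, line 38]
  process_batch([-5, 7, 10, 11, 12, 6, 6, 1], 11) -> 1  [called from main, line 39]
  grade_run(48, 47) -> 48  [called from pack_ledger, line 32]
  pack_ledger(48, 1) -> 48  [called from main, line 41]
Log origins:
  1: from main, line 37
  2-9: from pick_anchor, line 5
  10: from pick_anchor, line 6
  11: from process_batch, line 10
  12-19: from process_batch, line 15
  20: from process_batch, line 16
  21: from main, line 40
  22: from pack_ledger, line 29
  23: from grade_run, line 20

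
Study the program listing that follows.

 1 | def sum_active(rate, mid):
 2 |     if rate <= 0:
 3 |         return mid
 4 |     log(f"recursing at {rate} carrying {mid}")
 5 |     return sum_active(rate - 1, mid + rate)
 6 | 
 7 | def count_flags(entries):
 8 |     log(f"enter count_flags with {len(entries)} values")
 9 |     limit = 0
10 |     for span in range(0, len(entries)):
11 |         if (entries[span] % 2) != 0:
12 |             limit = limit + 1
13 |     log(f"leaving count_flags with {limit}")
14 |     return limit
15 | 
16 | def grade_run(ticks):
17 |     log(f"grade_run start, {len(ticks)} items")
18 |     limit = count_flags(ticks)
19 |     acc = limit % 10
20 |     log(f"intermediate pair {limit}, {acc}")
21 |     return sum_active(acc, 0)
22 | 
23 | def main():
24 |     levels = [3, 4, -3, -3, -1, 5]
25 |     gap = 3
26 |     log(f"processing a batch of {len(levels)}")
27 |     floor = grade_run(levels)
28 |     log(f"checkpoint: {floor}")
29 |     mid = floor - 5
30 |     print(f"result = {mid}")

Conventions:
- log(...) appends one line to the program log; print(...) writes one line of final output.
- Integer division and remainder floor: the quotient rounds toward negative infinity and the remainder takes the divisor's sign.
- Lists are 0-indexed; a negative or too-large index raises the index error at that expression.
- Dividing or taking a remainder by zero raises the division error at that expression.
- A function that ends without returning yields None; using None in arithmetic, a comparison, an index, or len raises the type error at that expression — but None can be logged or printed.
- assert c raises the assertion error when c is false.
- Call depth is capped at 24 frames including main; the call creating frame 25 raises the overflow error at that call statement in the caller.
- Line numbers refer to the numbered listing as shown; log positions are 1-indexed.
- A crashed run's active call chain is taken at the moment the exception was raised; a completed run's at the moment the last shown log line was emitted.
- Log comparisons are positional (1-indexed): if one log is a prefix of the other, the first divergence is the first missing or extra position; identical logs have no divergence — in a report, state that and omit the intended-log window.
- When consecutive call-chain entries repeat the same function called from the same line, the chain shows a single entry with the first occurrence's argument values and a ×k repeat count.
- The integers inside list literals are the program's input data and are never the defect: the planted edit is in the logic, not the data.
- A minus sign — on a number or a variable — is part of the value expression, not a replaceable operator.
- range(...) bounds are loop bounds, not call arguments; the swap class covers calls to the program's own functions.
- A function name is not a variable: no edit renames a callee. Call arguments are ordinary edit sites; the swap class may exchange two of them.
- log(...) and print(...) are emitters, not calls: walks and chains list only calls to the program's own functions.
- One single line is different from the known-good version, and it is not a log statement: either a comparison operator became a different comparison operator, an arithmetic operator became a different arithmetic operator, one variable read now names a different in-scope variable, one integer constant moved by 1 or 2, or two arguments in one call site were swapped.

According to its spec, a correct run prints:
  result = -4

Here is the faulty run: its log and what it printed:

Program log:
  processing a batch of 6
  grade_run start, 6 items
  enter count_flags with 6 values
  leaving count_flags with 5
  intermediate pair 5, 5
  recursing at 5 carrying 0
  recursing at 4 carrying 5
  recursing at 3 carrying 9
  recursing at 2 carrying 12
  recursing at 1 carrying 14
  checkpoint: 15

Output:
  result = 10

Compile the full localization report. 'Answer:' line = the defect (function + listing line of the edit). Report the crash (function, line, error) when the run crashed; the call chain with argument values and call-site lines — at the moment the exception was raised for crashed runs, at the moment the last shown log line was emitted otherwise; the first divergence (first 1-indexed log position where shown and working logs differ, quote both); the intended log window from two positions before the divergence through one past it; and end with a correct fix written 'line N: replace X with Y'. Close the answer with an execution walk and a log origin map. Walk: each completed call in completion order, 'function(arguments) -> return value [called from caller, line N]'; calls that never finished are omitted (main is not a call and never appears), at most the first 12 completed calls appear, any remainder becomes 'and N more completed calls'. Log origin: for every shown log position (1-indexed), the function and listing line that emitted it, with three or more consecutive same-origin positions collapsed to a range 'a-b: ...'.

Answer: the defect is in count_flags at line 11.
Key observation: The log first diverges at position 4: the faulty run prints 'leaving count_flags with 5' where the working version prints 'leaving count_flags with 1'.
Call chain: main.
First divergence: at position 4 the run shows 'leaving count_flags with 5' where the working version logs 'leaving count_flags with 1'.
Intended log window:
  2: grade_run start, 6 items
  3: enter count_flags with 6 values
  4: leaving count_flags with 1
  5: intermediate pair 1, 1
Execution walk:
  count_flags([3, 4, -3, -3, -1, 5]) -> 5  [called from grade_run, line 18]
  sum_active(0, 15) -> 15  [called from sum_active, line 5]
  sum_active(1, 14) -> 15  [called from sum_active, line 5]
  sum_active(2, 12) -> 15  [called from sum_active, line 5]
  sum_active(3, 9) -> 15  [called from sum_active, line 5]
  sum_active(4, 5) -> 15  [called from sum_active, line 5]
  sum_active(5, 0) -> 15  [called from grade_run, line 21]
  grade_run([3, 4, -3, -3, -1, 5]) -> 15  [called from main, line 27]
Log line origins:
  1: logged in main at line 26
  2: logged in grade_run at line 17
  3: logged in count_flags at line 8
  4: logged in count_flags at line 13
  5: logged in grade_run at line 20
  6-10: logged in sum_active at line 4
  11: logged in main at line 28
A correct fix: line 11: replace `!=` with `==`.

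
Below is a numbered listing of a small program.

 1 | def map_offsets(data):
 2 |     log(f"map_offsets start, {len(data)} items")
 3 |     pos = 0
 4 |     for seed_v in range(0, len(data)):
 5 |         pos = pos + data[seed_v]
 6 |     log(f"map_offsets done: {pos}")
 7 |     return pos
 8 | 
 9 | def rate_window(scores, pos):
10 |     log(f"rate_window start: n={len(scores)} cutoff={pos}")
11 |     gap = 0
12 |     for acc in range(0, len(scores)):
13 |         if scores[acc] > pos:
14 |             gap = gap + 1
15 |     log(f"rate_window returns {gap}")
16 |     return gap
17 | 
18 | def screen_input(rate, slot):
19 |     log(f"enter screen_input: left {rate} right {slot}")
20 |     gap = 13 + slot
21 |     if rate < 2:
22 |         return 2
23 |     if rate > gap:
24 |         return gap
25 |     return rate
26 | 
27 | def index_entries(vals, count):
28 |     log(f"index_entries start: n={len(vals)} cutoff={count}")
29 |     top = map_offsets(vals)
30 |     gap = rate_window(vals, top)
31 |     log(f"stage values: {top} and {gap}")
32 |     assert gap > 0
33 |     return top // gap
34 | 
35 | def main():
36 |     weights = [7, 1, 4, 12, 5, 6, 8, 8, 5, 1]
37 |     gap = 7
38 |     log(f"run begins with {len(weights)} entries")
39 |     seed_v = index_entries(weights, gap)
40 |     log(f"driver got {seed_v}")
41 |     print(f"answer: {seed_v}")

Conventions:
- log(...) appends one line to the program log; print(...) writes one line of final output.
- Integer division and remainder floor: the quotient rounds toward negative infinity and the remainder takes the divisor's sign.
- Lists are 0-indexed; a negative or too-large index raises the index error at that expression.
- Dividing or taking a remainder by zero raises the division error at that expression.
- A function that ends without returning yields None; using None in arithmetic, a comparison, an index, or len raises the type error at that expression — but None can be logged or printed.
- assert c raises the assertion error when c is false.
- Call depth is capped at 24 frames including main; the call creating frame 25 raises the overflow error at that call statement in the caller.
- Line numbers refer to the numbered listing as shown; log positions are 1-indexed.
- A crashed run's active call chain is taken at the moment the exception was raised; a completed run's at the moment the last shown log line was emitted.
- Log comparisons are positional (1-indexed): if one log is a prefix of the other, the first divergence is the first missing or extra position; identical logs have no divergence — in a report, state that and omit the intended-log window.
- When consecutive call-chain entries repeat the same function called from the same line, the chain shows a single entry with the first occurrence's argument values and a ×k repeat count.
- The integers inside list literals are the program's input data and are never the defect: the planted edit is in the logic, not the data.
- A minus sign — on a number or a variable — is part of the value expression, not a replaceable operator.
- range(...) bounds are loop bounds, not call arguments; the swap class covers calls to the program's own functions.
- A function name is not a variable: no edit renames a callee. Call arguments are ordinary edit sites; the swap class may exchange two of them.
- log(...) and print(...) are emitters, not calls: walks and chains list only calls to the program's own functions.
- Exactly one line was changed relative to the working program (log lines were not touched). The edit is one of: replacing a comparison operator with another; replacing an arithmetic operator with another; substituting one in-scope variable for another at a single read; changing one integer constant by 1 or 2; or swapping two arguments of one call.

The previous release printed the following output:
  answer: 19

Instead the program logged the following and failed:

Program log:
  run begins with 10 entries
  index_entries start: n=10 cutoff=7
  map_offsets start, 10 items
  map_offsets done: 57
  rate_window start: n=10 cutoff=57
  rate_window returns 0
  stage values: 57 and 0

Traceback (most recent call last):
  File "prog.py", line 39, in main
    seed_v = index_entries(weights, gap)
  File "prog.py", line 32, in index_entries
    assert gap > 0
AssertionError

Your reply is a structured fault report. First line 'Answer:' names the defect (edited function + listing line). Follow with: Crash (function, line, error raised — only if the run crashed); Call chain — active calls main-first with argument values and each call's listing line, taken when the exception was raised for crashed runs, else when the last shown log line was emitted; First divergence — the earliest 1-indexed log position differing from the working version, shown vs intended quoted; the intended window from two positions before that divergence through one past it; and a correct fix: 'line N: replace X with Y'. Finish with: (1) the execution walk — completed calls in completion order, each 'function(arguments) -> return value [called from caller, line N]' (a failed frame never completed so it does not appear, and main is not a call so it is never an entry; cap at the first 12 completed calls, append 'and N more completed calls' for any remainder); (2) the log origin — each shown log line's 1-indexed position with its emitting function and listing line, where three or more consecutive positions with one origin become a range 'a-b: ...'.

Answer: the defect is in index_entries at line 30.
Core observation: The earliest visible damage is log position 5 — 'rate_window start: n=10 cutoff=57' rather than the intended 'rate_window start: n=10 cutoff=7'.
Crash: index_entries, line 32, AssertionError.
Call chain: main -> index_entries([7, 1, 4, 12, 5, 6, 8, 8, 5, 1], 7) (called at line 39).
First divergence: position 5 — the shown line 'rate_window start: n=10 cutoff=57' should read 'rate_window start: n=10 cutoff=7'.
Intended log window:
  3: map_offsets start, 10 items
  4: map_offsets done: 57
  5: rate_window start: n=10 cutoff=7
  6: rate_window returns 3
Execution walk:
  map_offsets([7, 1, 4, 12, 5, 6, 8, 8, 5, 1]) -> 57  [called from index_entries, line 29]
  rate_window([7, 1, 4, 12, 5, 6, 8, 8, 5, 1], 57) -> 0  [called from index_entries, line 30]
Log line origins:
  1 — main, line 38
  2 — index_entries, line 28
  3 — map_offsets, line 2
  4 — map_offsets, line 6
  5 — rate_window, line 10
  6 — rate_window, line 15
  7 — index_entries, line 31
A correct fix: line 30: replace `top` with `count`.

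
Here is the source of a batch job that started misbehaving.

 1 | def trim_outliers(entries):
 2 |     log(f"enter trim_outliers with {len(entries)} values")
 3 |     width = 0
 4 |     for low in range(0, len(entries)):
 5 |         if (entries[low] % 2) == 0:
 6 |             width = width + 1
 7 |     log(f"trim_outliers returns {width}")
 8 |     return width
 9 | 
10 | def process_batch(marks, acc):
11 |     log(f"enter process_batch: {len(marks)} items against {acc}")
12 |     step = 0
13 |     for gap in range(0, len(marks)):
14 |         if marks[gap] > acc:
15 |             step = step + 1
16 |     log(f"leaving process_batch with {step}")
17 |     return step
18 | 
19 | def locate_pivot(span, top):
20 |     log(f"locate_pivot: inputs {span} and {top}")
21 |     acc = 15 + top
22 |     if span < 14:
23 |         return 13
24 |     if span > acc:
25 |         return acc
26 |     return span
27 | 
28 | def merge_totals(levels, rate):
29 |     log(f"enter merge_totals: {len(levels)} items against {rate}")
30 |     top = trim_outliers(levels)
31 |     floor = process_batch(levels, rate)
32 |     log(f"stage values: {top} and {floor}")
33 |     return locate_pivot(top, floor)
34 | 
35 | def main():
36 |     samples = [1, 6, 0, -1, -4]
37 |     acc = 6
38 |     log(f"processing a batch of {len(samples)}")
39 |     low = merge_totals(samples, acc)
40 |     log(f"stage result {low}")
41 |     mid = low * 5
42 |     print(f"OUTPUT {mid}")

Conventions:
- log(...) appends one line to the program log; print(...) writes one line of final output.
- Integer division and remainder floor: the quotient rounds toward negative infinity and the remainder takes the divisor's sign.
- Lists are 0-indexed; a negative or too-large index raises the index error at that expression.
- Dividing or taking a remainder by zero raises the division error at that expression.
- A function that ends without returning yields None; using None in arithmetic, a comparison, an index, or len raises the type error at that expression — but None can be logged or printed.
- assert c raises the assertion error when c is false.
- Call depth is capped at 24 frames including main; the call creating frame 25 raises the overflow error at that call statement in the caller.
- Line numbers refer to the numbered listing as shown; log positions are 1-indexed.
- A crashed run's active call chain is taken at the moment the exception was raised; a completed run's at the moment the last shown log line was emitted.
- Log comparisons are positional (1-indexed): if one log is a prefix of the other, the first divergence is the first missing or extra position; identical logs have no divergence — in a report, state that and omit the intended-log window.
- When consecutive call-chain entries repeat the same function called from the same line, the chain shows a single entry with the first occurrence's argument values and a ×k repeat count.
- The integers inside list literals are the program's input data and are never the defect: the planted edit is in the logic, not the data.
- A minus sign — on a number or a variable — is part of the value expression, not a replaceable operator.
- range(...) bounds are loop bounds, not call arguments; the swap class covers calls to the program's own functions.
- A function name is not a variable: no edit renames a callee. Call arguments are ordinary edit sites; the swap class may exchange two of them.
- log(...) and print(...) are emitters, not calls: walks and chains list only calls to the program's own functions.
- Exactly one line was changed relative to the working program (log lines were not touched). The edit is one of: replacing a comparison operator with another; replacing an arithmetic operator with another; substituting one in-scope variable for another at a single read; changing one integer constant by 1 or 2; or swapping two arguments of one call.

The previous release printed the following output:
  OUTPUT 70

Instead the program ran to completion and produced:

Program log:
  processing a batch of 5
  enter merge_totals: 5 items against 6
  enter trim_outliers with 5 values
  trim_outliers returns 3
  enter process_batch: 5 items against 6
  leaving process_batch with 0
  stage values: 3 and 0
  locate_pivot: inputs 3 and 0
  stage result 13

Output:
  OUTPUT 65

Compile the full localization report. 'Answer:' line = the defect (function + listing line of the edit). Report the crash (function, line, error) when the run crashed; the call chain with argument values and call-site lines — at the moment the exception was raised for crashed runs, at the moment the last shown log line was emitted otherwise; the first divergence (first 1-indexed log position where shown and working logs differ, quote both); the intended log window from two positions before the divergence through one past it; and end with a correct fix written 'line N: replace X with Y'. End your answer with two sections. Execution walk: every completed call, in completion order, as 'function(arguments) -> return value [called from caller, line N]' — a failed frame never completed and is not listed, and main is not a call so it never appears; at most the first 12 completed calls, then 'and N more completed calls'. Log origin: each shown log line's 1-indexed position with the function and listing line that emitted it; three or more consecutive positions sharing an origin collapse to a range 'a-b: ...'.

Answer: the defect is in locate_pivot at line 23.
The tell: The earliest visible damage is log position 9 — 'stage result 13' rather than the intended 'stage result 14'.
Call chain: main.
First divergence: position 9; shown 'stage result 13' vs intended 'stage result 14'.
Intended log window:
  7: stage values: 3 and 0
  8: locate_pivot: inputs 3 and 0
  9: stage result 14
Execution walk:
  trim_outliers([1, 6, 0, -1, -4]) -> 3  [called from merge_totals, line 30]
  process_batch([1, 6, 0, -1, -4], 6) -> 0  [called from merge_totals, line 31]
  locate_pivot(3, 0) -> 13  [called from merge_totals, line 33]
  merge_totals([1, 6, 0, -1, -4], 6) -> 13  [called from main, line 39]
Log origin:
  1: emitted by main (line 38)
  2: emitted by merge_totals (line 29)
  3: emitted by trim_outliers (line 2)
  4: emitted by trim_outliers (line 7)
  5: emitted by process_batch (line 11)
  6: emitted by process_batch (line 16)
  7: emitted by merge_totals (line 32)
  8: emitted by locate_pivot (line 20)
  9: emitted by main (line 40)
A correct fix: line 23: replace `13` with `14`.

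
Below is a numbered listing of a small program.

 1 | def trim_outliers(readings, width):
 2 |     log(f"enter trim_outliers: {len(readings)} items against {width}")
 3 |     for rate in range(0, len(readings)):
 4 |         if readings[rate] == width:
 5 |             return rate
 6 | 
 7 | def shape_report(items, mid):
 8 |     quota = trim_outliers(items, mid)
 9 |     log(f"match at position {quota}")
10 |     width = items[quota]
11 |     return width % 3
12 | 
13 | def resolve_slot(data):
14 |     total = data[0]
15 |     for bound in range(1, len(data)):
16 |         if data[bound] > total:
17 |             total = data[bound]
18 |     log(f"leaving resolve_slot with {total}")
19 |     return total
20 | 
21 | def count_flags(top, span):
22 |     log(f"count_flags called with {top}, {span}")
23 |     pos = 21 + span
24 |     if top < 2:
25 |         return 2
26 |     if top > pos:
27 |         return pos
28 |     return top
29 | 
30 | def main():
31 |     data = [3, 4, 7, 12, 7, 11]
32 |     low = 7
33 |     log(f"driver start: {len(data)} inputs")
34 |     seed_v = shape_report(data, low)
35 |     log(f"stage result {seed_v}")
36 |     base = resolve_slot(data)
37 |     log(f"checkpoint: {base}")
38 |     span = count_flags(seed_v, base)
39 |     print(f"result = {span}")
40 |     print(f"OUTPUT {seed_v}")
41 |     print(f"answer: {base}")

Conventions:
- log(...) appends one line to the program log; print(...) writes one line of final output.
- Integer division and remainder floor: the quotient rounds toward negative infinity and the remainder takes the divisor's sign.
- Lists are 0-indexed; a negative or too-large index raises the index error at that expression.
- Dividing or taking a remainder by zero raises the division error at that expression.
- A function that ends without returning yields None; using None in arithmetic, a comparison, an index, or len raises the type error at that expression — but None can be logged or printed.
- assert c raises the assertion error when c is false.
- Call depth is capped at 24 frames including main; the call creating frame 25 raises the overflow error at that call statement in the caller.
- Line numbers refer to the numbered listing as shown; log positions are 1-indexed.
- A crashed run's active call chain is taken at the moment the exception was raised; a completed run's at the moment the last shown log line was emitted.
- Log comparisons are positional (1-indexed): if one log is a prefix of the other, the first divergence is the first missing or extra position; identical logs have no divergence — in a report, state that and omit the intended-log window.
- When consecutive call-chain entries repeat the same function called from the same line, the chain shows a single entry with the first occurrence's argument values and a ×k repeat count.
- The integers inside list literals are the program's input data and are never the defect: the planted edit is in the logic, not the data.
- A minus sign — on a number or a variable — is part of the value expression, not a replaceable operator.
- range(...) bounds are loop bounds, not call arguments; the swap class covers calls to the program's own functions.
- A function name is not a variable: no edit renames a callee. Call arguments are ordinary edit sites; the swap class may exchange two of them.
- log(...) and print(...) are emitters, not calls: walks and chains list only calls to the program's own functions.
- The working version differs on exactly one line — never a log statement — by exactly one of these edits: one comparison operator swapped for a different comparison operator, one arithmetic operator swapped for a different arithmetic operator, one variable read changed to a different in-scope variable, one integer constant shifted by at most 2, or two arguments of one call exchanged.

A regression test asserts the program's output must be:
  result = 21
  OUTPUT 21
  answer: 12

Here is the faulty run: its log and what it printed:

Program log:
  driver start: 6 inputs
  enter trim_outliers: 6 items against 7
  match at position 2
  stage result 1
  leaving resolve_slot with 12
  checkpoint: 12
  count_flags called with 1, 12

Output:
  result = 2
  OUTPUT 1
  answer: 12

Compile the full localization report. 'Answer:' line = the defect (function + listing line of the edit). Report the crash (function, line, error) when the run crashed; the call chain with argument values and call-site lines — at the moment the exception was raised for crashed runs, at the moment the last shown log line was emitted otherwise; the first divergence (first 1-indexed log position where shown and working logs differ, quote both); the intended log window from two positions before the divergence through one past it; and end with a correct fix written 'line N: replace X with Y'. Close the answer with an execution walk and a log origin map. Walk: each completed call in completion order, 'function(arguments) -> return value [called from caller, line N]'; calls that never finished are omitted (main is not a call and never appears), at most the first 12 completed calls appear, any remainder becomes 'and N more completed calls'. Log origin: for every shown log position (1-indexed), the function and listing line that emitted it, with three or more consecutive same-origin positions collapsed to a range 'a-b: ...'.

Answer: the defect is in shape_report at line 11.
Core observation: Log line 4 is where behavior first shows: 'stage result 1' appears instead of 'stage result 21'.
Call chain: main -> count_flags(1, 12) (called at line 38).
First divergence: at position 4 the run shows 'stage result 1' where the working version logs 'stage result 21'.
Intended log window:
  2: enter trim_outliers: 6 items against 7
  3: match at position 2
  4: stage result 21
  5: leaving resolve_slot with 12
Execution walk:
  trim_outliers([3, 4, 7, 12, 7, 11], 7) -> 2  [called from shape_report, line 8]
  shape_report([3, 4, 7, 12, 7, 11], 7) -> 1  [called from main, line 34]
  resolve_slot([3, 4, 7, 12, 7, 11]) -> 12  [called from main, line 36]
  count_flags(1, 12) -> 2  [called from main, line 38]
Log origins:
  1: from main, line 33
  2: from trim_outliers, line 2
  3: from shape_report, line 9
  4: from main, line 35
  5: from resolve_slot, line 18
  6: from main, line 37
  7: from count_flags, line 22
A correct fix: line 11: replace `%` with `*`.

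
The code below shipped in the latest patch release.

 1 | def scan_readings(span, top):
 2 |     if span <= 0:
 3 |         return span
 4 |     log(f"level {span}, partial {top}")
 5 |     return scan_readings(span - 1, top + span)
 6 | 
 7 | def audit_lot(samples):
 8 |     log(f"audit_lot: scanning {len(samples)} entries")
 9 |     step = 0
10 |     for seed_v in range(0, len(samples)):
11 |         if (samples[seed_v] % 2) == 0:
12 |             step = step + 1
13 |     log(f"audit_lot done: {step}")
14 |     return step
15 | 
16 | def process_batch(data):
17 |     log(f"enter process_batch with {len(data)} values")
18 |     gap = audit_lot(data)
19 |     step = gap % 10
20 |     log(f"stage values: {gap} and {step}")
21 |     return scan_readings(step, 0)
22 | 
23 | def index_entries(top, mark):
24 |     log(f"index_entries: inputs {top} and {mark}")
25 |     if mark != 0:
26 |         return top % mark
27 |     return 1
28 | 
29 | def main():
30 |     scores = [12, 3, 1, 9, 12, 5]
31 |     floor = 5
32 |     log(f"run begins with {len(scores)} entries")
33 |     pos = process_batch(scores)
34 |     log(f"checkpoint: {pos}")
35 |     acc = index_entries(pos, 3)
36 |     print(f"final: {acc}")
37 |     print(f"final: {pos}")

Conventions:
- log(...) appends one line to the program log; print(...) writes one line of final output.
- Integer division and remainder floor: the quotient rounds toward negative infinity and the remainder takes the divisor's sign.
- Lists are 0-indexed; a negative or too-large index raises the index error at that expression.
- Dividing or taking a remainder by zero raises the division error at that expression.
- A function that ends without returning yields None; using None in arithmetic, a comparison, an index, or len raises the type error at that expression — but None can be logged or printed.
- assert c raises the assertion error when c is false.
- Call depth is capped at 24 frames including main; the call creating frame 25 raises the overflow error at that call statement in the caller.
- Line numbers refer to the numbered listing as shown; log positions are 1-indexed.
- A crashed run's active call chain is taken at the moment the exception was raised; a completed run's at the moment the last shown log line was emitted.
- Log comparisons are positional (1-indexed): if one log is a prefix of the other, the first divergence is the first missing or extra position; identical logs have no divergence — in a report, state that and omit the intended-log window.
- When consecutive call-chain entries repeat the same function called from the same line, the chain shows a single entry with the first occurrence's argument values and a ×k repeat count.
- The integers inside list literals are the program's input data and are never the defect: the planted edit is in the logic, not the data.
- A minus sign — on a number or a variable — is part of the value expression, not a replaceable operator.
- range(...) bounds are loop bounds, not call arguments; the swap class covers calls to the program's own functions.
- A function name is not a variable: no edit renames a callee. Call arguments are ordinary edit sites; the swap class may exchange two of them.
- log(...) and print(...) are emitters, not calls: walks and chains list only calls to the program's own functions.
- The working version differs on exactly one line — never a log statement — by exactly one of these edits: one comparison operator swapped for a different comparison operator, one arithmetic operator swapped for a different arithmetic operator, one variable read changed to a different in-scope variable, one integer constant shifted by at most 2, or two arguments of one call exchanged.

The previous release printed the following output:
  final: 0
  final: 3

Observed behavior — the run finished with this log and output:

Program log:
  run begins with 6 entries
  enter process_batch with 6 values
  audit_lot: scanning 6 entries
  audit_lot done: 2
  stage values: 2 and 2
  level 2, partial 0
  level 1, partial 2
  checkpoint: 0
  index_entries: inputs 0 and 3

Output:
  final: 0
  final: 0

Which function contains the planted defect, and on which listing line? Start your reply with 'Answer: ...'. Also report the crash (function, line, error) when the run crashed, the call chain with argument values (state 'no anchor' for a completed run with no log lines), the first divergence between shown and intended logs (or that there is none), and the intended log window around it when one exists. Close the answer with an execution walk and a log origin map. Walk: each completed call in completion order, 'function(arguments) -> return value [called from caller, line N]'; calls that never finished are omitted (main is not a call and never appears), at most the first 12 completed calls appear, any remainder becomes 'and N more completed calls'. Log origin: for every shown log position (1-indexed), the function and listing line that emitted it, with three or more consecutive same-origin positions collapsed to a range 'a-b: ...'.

Answer: the defect is in scan_readings at line 3.
Key observation: Position 8 is the first bad log line: 'checkpoint: 0' should read 'checkpoint: 3'.
Call chain: main -> index_entries(0, 3) (called at line 35).
First divergence: position 8 — the shown line 'checkpoint: 0' should read 'checkpoint: 3'.
Intended log window:
  6: level 2, partial 0
  7: level 1, partial 2
  8: checkpoint: 3
  9: index_entries: inputs 3 and 3
Execution walk:
  audit_lot([12, 3, 1, 9, 12, 5]) -> 2  [called from process_batch, line 18]
  scan_readings(0, 3) -> 0  [called from scan_readings, line 5]
  scan_readings(1, 2) -> 0  [called from scan_readings, line 5]
  scan_readings(2, 0) -> 0  [called from process_batch, line 21]
  process_batch([12, 3, 1, 9, 12, 5]) -> 0  [called from main, line 33]
  index_entries(0, 3) -> 0  [called from main, line 35]
Origin of each log line:
  1: from main, line 32
  2: from process_batch, line 17
  3: from audit_lot, line 8
  4: from audit_lot, line 13
  5: from process_batch, line 20
  6: from scan_readings, line 4
  7: from scan_readings, line 4
  8: from main, line 34
  9: from index_entries, line 24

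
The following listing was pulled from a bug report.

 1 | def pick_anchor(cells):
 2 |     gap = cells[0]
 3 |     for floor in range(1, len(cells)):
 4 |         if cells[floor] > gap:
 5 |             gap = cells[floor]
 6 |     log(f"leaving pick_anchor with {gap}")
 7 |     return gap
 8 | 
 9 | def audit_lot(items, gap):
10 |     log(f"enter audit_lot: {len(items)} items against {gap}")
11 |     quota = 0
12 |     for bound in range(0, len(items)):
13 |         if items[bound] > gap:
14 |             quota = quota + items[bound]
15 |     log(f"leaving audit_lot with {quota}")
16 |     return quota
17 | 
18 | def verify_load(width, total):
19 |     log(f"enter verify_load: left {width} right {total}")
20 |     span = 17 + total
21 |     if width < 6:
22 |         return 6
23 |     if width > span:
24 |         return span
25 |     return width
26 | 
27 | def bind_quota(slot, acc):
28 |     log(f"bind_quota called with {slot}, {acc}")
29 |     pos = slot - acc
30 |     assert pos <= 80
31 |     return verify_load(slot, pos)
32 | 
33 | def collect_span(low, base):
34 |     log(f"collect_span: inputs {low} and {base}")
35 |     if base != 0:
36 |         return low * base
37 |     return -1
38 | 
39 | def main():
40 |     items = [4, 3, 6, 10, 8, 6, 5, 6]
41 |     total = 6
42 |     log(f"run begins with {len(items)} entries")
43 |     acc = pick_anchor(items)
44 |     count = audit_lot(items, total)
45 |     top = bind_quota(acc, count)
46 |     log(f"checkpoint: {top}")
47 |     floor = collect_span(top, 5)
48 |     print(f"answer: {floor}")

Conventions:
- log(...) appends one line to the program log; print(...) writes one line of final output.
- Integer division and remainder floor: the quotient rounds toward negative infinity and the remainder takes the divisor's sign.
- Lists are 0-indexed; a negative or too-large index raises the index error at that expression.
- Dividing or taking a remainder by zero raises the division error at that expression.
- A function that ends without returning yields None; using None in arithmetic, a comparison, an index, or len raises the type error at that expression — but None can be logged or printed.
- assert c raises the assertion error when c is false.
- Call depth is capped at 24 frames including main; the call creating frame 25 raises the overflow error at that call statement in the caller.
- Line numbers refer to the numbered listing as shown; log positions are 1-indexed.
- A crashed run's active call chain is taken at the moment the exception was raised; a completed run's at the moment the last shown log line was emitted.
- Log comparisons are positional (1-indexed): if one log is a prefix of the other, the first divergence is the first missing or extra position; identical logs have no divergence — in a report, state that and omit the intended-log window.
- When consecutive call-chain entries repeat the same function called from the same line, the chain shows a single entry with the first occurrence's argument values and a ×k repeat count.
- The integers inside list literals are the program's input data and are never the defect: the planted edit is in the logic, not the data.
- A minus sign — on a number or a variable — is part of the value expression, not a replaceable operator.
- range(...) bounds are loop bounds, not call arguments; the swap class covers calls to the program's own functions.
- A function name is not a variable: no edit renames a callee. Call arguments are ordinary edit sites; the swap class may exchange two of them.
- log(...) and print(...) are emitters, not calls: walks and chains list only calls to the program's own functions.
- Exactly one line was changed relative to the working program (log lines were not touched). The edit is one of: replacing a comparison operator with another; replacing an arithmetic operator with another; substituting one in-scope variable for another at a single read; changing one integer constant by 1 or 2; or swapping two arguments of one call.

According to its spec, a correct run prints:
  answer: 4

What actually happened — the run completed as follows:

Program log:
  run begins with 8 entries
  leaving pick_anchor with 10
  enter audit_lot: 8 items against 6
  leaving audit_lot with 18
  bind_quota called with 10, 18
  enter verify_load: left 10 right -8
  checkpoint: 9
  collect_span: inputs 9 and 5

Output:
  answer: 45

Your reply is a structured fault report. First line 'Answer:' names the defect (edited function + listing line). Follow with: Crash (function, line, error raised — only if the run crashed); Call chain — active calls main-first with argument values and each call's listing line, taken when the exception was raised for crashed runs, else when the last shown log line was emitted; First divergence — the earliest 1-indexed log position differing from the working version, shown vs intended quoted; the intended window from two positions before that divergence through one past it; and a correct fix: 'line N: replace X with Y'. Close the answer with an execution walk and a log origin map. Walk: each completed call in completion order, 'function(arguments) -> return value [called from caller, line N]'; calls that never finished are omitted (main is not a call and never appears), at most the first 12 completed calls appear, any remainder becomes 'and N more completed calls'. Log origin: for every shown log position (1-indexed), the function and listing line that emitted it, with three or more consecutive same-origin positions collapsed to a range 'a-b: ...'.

Answer: the defect is in collect_span at line 36.
Core observation: Log streams are identical — the defect surfaces only in the printed output.
Call chain: main -> collect_span(9, 5) (called at line 47).
First divergence: none (the log streams are identical).
Execution walk:
  pick_anchor([4, 3, 6, 10, 8, 6, 5, 6]) -> 10  [called from main, line 43]
  audit_lot([4, 3, 6, 10, 8, 6, 5, 6], 6) -> 18  [called from main, line 44]
  verify_load(10, -8) -> 9  [called from bind_quota, line 31]
  bind_quota(10, 18) -> 9  [called from main, line 45]
  collect_span(9, 5) -> 45  [called from main, line 47]
Log origin:
  1: from main, line 42
  2: from pick_anchor, line 6
  3: from audit_lot, line 10
  4: from audit_lot, line 15
  5: from bind_quota, line 28
  6: from verify_load, line 19
  7: from main, line 46
  8: from collect_span, line 34
A correct fix: line 36: replace `*` with `%`.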